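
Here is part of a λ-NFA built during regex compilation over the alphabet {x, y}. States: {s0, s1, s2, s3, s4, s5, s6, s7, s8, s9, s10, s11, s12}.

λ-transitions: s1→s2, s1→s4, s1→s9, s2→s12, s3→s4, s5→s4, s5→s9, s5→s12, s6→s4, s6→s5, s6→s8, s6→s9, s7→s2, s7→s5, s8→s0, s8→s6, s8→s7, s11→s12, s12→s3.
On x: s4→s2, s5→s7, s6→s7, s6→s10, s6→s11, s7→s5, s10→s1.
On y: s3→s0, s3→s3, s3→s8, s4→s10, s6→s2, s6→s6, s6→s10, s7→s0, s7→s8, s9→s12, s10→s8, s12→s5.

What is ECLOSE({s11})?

Start with {s11}.
From s11 via λ: add s12.
From s12 via λ: add s3.
From s3 via λ: add s4.
No new states can be added; the closed set is {s3, s4, s11, s12}.

{s3, s4, s11, s12}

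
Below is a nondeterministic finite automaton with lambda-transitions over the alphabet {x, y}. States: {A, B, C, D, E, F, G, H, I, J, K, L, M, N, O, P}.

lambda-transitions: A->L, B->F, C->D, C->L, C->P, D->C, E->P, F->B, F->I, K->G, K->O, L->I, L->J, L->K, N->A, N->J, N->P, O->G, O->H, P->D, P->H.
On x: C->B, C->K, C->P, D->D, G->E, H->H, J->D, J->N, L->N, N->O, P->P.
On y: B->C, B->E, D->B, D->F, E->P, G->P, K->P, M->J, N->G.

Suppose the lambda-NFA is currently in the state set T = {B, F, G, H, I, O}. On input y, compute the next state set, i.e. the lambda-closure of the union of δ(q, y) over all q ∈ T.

{C, D, E, G, H, I, J, K, L, O, P}

B on y → {C, E}.
G on y → {P}.
No y-transition from F, H, I, O.
Union after reading y: {C, E, P}.
Now take the lambda-closure:
From C via lambda: add D, L.
From P via lambda: add H.
From L via lambda: add I, J, K.
From K via lambda: add G, O.
No new states can be added; the closed set is {C, D, E, G, H, I, J, K, L, O, P}.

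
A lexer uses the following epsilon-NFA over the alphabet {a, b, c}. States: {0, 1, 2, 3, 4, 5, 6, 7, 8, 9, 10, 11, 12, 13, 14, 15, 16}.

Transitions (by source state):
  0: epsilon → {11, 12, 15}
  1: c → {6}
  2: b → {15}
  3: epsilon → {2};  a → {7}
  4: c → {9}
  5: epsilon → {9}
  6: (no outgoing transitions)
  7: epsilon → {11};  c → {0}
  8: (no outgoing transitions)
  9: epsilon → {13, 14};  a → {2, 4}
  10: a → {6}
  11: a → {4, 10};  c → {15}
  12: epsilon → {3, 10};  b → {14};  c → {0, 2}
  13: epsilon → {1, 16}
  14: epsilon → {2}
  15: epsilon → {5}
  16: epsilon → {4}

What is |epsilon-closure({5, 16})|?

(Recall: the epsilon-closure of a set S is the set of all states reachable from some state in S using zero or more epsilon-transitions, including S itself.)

Start with {5, 16}.
From 5 via epsilon: add 9.
From 16 via epsilon: add 4.
From 9 via epsilon: add 13, 14.
From 13 via epsilon: add 1.
From 14 via epsilon: add 2.
epsilon-closure = {1, 2, 4, 5, 9, 13, 14, 16}, which has 8 states.

8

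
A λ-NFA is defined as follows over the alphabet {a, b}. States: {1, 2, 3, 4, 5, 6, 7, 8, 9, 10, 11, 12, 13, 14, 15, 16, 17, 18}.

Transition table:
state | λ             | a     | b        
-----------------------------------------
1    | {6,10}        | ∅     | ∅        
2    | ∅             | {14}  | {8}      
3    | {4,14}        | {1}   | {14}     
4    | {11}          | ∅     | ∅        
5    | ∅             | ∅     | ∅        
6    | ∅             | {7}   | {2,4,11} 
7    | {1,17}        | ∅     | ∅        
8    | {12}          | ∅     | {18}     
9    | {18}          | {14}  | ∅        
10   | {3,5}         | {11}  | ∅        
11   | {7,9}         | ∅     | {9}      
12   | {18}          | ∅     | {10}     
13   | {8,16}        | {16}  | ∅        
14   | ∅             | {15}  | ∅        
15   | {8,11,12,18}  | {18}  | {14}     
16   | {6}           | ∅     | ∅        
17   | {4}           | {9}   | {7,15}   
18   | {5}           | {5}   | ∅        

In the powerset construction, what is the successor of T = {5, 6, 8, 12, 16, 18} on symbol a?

{1, 3, 4, 5, 6, 7, 9, 10, 11, 14, 17, 18}

6 on a → {7}.
18 on a → {5}.
No a-transition from 5, 8, 12, 16.
Union after reading a: {5, 7}.
Now take the λ-closure:
From 7 via λ: add 1, 17.
From 1 via λ: add 6, 10.
From 17 via λ: add 4.
From 4 via λ: add 11.
From 10 via λ: add 3.
From 3 via λ: add 14.
From 11 via λ: add 9.
From 9 via λ: add 18.
No new states can be added; the closed set is {1, 3, 4, 5, 6, 7, 9, 10, 11, 14, 17, 18}.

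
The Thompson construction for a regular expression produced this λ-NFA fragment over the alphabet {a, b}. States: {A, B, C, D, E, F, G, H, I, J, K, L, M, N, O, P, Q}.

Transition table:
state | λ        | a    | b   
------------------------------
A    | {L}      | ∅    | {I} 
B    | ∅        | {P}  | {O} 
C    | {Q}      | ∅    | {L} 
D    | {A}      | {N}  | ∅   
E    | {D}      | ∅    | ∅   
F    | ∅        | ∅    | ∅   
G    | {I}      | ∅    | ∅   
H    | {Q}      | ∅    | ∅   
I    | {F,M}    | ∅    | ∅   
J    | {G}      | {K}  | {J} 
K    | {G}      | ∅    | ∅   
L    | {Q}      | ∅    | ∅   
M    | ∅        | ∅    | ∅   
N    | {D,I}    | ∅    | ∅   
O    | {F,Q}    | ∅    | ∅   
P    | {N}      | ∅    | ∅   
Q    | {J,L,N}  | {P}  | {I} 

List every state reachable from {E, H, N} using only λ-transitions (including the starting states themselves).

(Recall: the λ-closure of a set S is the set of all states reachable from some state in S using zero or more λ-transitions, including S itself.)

{A, D, E, F, G, H, I, J, L, M, N, Q}

Start with {E, H, N}.
From E via λ: add D.
From H via λ: add Q.
From N via λ: add I.
From D via λ: add A.
From I via λ: add F, M.
From Q via λ: add J, L.
From J via λ: add G.
No new states can be added; the closed set is {A, D, E, F, G, H, I, J, L, M, N, Q}.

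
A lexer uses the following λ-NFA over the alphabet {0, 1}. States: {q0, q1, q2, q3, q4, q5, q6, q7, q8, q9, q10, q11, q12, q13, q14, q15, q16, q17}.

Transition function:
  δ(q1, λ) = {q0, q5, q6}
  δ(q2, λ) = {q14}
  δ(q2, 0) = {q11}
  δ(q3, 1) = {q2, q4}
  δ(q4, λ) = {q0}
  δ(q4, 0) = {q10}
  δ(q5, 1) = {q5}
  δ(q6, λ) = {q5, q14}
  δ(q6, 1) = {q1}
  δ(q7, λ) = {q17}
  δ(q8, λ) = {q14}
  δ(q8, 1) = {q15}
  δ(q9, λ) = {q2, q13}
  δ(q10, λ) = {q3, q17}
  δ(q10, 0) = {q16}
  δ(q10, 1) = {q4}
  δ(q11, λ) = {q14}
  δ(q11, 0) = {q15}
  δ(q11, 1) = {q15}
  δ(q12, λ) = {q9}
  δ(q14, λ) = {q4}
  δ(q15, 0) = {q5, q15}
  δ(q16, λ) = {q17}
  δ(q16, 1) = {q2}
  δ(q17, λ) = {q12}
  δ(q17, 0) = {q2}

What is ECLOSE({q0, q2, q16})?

Start with {q0, q2, q16}.
From q2 via λ: add q14.
From q16 via λ: add q17.
From q14 via λ: add q4.
From q17 via λ: add q12.
From q12 via λ: add q9.
From q9 via λ: add q13.
No new states can be added; the closed set is {q0, q2, q4, q9, q12, q13, q14, q16, q17}.

{q0, q2, q4, q9, q12, q13, q14, q16, q17}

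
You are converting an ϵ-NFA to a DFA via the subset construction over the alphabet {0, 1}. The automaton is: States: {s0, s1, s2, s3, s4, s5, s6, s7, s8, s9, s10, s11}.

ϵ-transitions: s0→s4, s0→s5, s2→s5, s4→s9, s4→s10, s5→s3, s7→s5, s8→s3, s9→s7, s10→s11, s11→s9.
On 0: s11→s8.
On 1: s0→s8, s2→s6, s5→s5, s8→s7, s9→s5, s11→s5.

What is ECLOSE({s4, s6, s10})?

{s3, s4, s5, s6, s7, s9, s10, s11}

Start with {s4, s6, s10}.
From s4 via ϵ: add s9.
From s10 via ϵ: add s11.
From s9 via ϵ: add s7.
From s7 via ϵ: add s5.
From s5 via ϵ: add s3.
No new states can be added; the closed set is {s3, s4, s5, s6, s7, s9, s10, s11}.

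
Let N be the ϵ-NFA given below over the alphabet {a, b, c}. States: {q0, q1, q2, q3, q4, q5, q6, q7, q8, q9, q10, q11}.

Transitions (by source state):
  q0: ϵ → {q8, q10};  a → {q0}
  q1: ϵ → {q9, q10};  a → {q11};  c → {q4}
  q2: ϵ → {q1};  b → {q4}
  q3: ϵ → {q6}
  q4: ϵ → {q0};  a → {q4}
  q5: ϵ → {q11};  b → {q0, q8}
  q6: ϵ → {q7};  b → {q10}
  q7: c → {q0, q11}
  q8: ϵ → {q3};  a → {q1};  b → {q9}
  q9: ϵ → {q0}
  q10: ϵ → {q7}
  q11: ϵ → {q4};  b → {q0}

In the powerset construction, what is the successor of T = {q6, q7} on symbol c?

q7 on c → {q0, q11}.
No c-transition from q6.
Union after reading c: {q0, q11}.
Now take the ϵ-closure:
From q0 via ϵ: add q8, q10.
From q11 via ϵ: add q4.
From q8 via ϵ: add q3.
From q10 via ϵ: add q7.
From q3 via ϵ: add q6.
No new states can be added; the closed set is {q0, q3, q4, q6, q7, q8, q10, q11}.

{q0, q3, q4, q6, q7, q8, q10, q11}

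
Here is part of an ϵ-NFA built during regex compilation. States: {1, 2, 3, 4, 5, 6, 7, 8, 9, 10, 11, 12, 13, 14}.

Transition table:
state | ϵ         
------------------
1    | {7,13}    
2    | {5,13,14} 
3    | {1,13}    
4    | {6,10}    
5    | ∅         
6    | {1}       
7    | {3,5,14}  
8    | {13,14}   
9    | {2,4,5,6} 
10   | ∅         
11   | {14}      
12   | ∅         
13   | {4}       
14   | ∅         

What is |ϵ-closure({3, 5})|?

Start with {3, 5}.
From 3 via ϵ: add 1, 13.
From 1 via ϵ: add 7.
From 13 via ϵ: add 4.
From 4 via ϵ: add 6, 10.
From 7 via ϵ: add 14.
ϵ-closure = {1, 3, 4, 5, 6, 7, 10, 13, 14}, which has 9 states.

9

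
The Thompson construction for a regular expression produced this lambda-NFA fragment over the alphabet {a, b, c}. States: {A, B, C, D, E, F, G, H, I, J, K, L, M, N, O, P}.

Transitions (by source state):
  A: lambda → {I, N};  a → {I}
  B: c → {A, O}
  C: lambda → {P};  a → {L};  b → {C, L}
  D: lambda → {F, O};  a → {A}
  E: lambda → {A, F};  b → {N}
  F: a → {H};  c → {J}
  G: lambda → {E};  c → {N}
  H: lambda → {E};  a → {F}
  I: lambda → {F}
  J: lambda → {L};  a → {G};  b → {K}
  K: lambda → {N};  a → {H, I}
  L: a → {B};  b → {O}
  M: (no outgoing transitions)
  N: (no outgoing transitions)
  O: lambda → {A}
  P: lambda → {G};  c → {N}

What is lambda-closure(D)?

Start with {D}.
From D via lambda: add F, O.
From O via lambda: add A.
From A via lambda: add I, N.
No new states can be added; the closed set is {A, D, F, I, N, O}.

{A, D, F, I, N, O}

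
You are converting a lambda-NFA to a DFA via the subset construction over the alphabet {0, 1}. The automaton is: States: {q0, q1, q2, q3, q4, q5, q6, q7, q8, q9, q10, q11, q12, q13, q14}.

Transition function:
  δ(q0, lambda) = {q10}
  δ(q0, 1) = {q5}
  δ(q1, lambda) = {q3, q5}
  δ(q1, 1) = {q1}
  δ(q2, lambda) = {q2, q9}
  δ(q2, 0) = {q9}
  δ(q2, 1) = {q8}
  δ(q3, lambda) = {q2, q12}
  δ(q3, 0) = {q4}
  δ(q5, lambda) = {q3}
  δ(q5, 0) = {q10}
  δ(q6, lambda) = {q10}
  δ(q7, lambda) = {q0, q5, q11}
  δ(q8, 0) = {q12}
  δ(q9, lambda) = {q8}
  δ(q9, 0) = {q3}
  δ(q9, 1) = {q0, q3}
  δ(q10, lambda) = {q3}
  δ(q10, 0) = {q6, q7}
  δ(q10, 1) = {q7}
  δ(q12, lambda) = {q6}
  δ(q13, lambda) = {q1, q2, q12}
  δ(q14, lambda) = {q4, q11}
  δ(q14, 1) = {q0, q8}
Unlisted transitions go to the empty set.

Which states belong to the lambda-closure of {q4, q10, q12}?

Start with {q4, q10, q12}.
From q10 via lambda: add q3.
From q12 via lambda: add q6.
From q3 via lambda: add q2.
From q2 via lambda: add q9.
From q9 via lambda: add q8.
No new states can be added; the closed set is {q2, q3, q4, q6, q8, q9, q10, q12}.

{q2, q3, q4, q6, q8, q9, q10, q12}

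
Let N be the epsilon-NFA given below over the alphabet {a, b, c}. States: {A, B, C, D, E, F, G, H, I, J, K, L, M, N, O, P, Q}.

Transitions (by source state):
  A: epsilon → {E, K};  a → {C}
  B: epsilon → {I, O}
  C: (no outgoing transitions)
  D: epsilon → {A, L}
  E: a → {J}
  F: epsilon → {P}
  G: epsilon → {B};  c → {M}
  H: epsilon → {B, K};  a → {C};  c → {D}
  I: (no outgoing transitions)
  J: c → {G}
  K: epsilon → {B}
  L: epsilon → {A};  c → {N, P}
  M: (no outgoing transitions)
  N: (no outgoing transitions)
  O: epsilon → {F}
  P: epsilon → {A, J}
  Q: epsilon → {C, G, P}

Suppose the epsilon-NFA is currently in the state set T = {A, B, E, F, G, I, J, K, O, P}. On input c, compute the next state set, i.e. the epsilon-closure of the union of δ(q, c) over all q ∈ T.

{A, B, E, F, G, I, J, K, M, O, P}

G on c → {M}.
J on c → {G}.
No c-transition from A, B, E, F, I, K, O, P.
Union after reading c: {G, M}.
Now take the epsilon-closure:
From G via epsilon: add B.
From B via epsilon: add I, O.
From O via epsilon: add F.
From F via epsilon: add P.
From P via epsilon: add A, J.
From A via epsilon: add E, K.
No new states can be added; the closed set is {A, B, E, F, G, I, J, K, M, O, P}.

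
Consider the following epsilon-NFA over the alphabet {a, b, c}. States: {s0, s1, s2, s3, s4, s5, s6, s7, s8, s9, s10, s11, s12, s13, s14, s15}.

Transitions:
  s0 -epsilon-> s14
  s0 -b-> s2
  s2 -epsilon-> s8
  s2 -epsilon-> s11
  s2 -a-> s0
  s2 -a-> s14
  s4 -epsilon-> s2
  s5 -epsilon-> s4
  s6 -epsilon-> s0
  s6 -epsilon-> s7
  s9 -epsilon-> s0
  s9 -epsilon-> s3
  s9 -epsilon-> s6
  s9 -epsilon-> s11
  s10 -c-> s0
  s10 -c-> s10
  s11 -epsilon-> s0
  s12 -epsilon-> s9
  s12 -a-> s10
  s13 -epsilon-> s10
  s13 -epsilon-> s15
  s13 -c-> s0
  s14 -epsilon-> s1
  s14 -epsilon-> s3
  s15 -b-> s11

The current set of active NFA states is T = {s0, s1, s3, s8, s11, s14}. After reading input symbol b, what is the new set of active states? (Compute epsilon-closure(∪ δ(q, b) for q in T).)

{s0, s1, s2, s3, s8, s11, s14}

s0 on b → {s2}.
No b-transition from s1, s3, s8, s11, s14.
Union after reading b: {s2}.
Now take the epsilon-closure:
From s2 via epsilon: add s8, s11.
From s11 via epsilon: add s0.
From s0 via epsilon: add s14.
From s14 via epsilon: add s1, s3.
No new states can be added; the closed set is {s0, s1, s2, s3, s8, s11, s14}.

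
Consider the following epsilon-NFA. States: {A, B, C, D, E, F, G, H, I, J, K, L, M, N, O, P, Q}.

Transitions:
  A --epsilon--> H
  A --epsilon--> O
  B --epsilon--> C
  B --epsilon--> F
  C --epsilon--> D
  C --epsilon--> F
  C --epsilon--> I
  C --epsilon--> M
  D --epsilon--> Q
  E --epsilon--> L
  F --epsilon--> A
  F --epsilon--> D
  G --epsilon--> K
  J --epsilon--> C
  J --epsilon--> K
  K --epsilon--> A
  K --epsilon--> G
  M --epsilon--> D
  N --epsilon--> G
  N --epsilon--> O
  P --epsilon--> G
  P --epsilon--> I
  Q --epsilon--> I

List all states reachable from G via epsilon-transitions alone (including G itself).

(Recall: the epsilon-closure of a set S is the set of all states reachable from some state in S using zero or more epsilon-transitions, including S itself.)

Start with {G}.
From G via epsilon: add K.
From K via epsilon: add A.
From A via epsilon: add H, O.
No new states can be added; the closed set is {A, G, H, K, O}.

{A, G, H, K, O}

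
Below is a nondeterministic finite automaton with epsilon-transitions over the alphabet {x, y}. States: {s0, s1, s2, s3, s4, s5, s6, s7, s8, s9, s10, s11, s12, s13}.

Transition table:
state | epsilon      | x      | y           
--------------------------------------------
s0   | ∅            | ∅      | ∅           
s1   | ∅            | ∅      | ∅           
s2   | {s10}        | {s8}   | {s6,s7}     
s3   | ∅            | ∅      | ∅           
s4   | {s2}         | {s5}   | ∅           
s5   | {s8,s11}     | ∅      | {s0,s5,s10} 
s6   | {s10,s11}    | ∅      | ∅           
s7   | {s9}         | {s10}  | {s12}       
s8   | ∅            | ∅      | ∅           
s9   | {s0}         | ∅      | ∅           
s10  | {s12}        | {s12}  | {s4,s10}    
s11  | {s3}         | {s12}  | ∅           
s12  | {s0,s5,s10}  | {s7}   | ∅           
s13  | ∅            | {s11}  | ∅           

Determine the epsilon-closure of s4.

{s0, s2, s3, s4, s5, s8, s10, s11, s12}

Start with {s4}.
From s4 via epsilon: add s2.
From s2 via epsilon: add s10.
From s10 via epsilon: add s12.
From s12 via epsilon: add s0, s5.
From s5 via epsilon: add s8, s11.
From s11 via epsilon: add s3.
No new states can be added; the closed set is {s0, s2, s3, s4, s5, s8, s10, s11, s12}.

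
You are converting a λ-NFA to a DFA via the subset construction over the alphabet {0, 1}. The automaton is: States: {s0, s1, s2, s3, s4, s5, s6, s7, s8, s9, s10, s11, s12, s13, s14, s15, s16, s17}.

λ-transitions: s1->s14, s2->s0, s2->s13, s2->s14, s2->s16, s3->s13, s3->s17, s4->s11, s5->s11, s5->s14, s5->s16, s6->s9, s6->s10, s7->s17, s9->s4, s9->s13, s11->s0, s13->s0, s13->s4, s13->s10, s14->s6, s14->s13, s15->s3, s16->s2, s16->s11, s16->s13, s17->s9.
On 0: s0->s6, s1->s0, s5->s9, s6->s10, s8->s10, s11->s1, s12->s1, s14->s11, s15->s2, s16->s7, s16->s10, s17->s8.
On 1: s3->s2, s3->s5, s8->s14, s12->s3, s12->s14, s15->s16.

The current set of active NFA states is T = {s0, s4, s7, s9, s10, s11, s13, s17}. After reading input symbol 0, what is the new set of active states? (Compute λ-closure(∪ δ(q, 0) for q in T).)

s0 on 0 → {s6}.
s11 on 0 → {s1}.
s17 on 0 → {s8}.
No 0-transition from s4, s7, s9, s10, s13.
Union after reading 0: {s1, s6, s8}.
Now take the λ-closure:
From s1 via λ: add s14.
From s6 via λ: add s9, s10.
From s9 via λ: add s4, s13.
From s4 via λ: add s11.
From s13 via λ: add s0.
No new states can be added; the closed set is {s0, s1, s4, s6, s8, s9, s10, s11, s13, s14}.

{s0, s1, s4, s6, s8, s9, s10, s11, s13, s14}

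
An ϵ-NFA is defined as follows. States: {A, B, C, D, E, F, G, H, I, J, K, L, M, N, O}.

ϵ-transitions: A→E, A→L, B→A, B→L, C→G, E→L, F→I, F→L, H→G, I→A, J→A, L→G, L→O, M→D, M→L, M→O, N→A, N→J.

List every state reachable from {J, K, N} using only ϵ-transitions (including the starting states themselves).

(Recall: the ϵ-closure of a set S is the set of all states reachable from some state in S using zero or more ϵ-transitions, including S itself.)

Start with {J, K, N}.
From J via ϵ: add A.
From A via ϵ: add E, L.
From L via ϵ: add G, O.
No new states can be added; the closed set is {A, E, G, J, K, L, N, O}.

{A, E, G, J, K, L, N, O}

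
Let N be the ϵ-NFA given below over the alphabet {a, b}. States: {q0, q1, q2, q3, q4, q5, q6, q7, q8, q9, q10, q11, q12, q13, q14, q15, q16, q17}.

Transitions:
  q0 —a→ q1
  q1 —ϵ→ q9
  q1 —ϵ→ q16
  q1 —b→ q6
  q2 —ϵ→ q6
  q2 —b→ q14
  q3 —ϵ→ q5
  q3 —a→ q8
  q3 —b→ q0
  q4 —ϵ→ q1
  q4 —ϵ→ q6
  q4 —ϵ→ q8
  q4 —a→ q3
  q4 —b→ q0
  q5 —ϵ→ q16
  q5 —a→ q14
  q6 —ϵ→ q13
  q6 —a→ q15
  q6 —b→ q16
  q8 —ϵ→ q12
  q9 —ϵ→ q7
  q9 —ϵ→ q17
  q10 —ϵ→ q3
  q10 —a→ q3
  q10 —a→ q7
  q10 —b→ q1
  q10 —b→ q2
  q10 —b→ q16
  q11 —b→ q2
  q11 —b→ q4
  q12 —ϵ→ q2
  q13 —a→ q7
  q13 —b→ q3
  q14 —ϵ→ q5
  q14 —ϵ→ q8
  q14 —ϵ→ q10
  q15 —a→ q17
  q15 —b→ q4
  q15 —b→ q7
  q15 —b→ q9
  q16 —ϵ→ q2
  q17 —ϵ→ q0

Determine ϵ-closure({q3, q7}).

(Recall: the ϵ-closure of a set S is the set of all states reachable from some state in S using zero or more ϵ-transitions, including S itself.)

Start with {q3, q7}.
From q3 via ϵ: add q5.
From q5 via ϵ: add q16.
From q16 via ϵ: add q2.
From q2 via ϵ: add q6.
From q6 via ϵ: add q13.
No new states can be added; the closed set is {q2, q3, q5, q6, q7, q13, q16}.

{q2, q3, q5, q6, q7, q13, q16}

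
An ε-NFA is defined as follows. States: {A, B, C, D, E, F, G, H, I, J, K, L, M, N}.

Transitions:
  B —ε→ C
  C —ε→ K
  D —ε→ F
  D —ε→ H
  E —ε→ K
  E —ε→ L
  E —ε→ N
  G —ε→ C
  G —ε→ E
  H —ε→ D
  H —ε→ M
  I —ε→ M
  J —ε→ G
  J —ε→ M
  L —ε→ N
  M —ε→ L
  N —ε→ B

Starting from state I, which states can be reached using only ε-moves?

Start with {I}.
From I via ε: add M.
From M via ε: add L.
From L via ε: add N.
From N via ε: add B.
From B via ε: add C.
From C via ε: add K.
No new states can be added; the closed set is {B, C, I, K, L, M, N}.

{B, C, I, K, L, M, N}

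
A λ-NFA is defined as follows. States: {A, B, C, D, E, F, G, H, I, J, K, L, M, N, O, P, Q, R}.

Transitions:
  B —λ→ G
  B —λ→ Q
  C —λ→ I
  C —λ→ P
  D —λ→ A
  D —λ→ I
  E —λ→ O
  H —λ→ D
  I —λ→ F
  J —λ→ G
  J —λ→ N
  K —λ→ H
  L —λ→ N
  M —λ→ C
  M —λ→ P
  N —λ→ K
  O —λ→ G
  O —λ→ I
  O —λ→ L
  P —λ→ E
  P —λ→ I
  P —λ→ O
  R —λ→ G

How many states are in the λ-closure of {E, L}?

11

Start with {E, L}.
From E via λ: add O.
From L via λ: add N.
From N via λ: add K.
From O via λ: add G, I.
From I via λ: add F.
From K via λ: add H.
From H via λ: add D.
From D via λ: add A.
λ-closure = {A, D, E, F, G, H, I, K, L, N, O}, which has 11 states.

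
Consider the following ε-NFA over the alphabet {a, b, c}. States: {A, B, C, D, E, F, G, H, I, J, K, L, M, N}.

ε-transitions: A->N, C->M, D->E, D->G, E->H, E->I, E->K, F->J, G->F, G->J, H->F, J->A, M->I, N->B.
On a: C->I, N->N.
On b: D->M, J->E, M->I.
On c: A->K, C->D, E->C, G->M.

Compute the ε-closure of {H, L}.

Start with {H, L}.
From H via ε: add F.
From F via ε: add J.
From J via ε: add A.
From A via ε: add N.
From N via ε: add B.
No new states can be added; the closed set is {A, B, F, H, J, L, N}.

{A, B, F, H, J, L, N}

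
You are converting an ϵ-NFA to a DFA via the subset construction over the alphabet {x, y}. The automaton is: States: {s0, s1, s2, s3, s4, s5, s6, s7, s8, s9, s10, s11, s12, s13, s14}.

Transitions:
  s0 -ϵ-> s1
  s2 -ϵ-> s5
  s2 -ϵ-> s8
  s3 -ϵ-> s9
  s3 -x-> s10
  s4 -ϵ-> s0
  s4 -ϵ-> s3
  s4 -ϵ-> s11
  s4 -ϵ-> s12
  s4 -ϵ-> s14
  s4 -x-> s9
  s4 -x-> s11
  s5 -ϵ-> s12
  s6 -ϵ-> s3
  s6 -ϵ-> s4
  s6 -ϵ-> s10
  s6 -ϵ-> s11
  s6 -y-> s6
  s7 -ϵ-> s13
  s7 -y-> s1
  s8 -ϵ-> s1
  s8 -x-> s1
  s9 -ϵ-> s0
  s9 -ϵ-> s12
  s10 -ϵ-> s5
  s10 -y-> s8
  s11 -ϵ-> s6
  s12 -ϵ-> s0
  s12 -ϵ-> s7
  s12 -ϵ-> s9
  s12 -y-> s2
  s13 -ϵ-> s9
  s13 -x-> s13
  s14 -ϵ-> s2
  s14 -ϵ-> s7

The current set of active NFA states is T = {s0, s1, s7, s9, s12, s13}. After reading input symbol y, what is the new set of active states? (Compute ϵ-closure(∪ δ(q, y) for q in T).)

s7 on y → {s1}.
s12 on y → {s2}.
No y-transition from s0, s1, s9, s13.
Union after reading y: {s1, s2}.
Now take the ϵ-closure:
From s2 via ϵ: add s5, s8.
From s5 via ϵ: add s12.
From s12 via ϵ: add s0, s7, s9.
From s7 via ϵ: add s13.
No new states can be added; the closed set is {s0, s1, s2, s5, s7, s8, s9, s12, s13}.

{s0, s1, s2, s5, s7, s8, s9, s12, s13}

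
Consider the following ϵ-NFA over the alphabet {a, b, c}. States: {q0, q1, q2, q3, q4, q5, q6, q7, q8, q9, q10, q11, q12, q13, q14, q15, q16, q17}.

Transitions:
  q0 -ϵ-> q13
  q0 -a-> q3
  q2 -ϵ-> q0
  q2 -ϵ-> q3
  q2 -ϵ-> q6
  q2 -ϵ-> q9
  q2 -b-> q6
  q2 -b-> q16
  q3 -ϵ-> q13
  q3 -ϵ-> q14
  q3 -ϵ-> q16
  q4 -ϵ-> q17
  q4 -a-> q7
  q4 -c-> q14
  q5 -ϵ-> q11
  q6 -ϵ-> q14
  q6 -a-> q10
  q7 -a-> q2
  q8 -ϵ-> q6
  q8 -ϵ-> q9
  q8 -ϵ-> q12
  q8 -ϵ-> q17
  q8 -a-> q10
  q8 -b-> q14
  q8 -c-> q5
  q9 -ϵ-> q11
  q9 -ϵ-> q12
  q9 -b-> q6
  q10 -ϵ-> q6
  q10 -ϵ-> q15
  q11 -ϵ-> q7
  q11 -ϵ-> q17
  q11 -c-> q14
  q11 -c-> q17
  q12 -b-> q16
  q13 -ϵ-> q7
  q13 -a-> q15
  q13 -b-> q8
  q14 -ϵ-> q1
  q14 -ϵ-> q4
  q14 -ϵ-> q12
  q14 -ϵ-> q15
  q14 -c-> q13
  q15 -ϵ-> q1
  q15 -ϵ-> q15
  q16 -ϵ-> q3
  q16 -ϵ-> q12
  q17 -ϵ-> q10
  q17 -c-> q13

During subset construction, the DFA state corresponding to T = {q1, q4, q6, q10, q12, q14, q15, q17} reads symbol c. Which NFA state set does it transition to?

q4 on c → {q14}.
q14 on c → {q13}.
q17 on c → {q13}.
No c-transition from q1, q6, q10, q12, q15.
Union after reading c: {q13, q14}.
Now take the ϵ-closure:
From q13 via ϵ: add q7.
From q14 via ϵ: add q1, q4, q12, q15.
From q4 via ϵ: add q17.
From q17 via ϵ: add q10.
From q10 via ϵ: add q6.
No new states can be added; the closed set is {q1, q4, q6, q7, q10, q12, q13, q14, q15, q17}.

{q1, q4, q6, q7, q10, q12, q13, q14, q15, q17}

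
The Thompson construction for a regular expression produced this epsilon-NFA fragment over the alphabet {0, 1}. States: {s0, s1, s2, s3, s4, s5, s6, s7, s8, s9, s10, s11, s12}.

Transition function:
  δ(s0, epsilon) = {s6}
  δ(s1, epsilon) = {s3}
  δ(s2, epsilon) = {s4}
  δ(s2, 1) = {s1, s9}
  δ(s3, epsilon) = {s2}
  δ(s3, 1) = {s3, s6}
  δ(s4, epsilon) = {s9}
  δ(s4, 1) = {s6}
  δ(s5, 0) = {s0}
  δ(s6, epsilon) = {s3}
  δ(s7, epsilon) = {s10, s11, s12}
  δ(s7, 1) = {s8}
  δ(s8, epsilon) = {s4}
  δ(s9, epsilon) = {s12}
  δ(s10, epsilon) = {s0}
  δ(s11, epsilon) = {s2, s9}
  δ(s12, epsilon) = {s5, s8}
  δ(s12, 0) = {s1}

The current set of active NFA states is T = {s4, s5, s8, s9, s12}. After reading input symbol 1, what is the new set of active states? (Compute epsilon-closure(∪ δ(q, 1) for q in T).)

{s2, s3, s4, s5, s6, s8, s9, s12}

s4 on 1 → {s6}.
No 1-transition from s5, s8, s9, s12.
Union after reading 1: {s6}.
Now take the epsilon-closure:
From s6 via epsilon: add s3.
From s3 via epsilon: add s2.
From s2 via epsilon: add s4.
From s4 via epsilon: add s9.
From s9 via epsilon: add s12.
From s12 via epsilon: add s5, s8.
No new states can be added; the closed set is {s2, s3, s4, s5, s6, s8, s9, s12}.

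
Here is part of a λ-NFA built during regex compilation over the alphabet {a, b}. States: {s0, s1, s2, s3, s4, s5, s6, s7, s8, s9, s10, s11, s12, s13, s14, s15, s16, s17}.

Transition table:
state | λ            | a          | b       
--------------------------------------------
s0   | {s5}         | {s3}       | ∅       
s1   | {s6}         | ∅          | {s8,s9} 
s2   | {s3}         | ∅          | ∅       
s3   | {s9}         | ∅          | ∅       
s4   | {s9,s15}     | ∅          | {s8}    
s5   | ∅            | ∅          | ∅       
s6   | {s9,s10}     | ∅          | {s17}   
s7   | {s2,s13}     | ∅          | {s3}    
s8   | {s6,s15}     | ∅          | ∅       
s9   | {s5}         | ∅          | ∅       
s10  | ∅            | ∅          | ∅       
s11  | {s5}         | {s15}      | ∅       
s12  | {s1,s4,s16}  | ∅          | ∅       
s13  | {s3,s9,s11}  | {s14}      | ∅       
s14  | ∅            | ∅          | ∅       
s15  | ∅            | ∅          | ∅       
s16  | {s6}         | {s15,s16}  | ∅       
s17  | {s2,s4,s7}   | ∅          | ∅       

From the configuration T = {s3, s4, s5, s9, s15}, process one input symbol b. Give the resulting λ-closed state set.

{s5, s6, s8, s9, s10, s15}

s4 on b → {s8}.
No b-transition from s3, s5, s9, s15.
Union after reading b: {s8}.
Now take the λ-closure:
From s8 via λ: add s6, s15.
From s6 via λ: add s9, s10.
From s9 via λ: add s5.
No new states can be added; the closed set is {s5, s6, s8, s9, s10, s15}.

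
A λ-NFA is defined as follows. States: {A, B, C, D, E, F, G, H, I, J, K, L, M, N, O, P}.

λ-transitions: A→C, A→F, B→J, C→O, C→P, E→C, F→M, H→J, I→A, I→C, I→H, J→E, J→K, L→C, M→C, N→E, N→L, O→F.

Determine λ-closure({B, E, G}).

{B, C, E, F, G, J, K, M, O, P}

Start with {B, E, G}.
From B via λ: add J.
From E via λ: add C.
From C via λ: add O, P.
From J via λ: add K.
From O via λ: add F.
From F via λ: add M.
No new states can be added; the closed set is {B, C, E, F, G, J, K, M, O, P}.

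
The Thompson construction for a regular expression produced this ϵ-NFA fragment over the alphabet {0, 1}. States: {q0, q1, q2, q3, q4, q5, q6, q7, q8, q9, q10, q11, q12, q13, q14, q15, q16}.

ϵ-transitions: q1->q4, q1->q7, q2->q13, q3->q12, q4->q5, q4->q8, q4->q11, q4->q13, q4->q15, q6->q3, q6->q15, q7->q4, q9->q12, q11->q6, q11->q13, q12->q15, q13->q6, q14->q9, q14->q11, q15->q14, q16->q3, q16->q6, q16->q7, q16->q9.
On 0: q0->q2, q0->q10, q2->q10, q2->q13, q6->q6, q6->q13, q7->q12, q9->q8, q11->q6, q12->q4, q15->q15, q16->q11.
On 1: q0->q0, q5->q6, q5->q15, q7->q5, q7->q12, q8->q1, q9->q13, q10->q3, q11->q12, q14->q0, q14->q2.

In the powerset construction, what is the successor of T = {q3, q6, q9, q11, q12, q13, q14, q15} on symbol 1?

q9 on 1 → {q13}.
q11 on 1 → {q12}.
q14 on 1 → {q0, q2}.
No 1-transition from q3, q6, q12, q13, q15.
Union after reading 1: {q0, q2, q12, q13}.
Now take the ϵ-closure:
From q12 via ϵ: add q15.
From q13 via ϵ: add q6.
From q6 via ϵ: add q3.
From q15 via ϵ: add q14.
From q14 via ϵ: add q9, q11.
No new states can be added; the closed set is {q0, q2, q3, q6, q9, q11, q12, q13, q14, q15}.

{q0, q2, q3, q6, q9, q11, q12, q13, q14, q15}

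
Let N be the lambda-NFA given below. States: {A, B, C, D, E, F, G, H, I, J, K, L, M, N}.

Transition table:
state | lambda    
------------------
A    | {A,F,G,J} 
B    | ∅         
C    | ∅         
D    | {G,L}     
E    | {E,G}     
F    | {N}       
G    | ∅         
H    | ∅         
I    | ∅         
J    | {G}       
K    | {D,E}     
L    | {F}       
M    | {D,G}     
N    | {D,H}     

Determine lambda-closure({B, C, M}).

Start with {B, C, M}.
From M via lambda: add D, G.
From D via lambda: add L.
From L via lambda: add F.
From F via lambda: add N.
From N via lambda: add H.
No new states can be added; the closed set is {B, C, D, F, G, H, L, M, N}.

{B, C, D, F, G, H, L, M, N}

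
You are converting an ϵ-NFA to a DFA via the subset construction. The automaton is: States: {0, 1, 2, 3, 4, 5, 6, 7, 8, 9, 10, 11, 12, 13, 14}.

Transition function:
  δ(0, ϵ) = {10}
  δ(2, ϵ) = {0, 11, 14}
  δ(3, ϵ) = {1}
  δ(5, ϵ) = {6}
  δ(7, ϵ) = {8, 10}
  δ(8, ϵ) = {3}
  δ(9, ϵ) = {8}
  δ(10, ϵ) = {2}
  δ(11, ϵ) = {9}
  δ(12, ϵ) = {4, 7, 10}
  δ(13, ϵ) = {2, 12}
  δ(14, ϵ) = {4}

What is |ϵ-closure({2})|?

Start with {2}.
From 2 via ϵ: add 0, 11, 14.
From 0 via ϵ: add 10.
From 11 via ϵ: add 9.
From 14 via ϵ: add 4.
From 9 via ϵ: add 8.
From 8 via ϵ: add 3.
From 3 via ϵ: add 1.
ϵ-closure = {0, 1, 2, 3, 4, 8, 9, 10, 11, 14}, which has 10 states.

10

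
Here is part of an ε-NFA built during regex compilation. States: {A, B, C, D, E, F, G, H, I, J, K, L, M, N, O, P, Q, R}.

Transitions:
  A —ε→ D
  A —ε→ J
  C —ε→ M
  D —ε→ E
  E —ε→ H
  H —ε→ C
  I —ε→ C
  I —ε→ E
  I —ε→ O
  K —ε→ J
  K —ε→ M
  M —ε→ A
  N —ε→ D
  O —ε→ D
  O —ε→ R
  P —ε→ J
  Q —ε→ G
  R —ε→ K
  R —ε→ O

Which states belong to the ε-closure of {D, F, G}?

{A, C, D, E, F, G, H, J, M}

Start with {D, F, G}.
From D via ε: add E.
From E via ε: add H.
From H via ε: add C.
From C via ε: add M.
From M via ε: add A.
From A via ε: add J.
No new states can be added; the closed set is {A, C, D, E, F, G, H, J, M}.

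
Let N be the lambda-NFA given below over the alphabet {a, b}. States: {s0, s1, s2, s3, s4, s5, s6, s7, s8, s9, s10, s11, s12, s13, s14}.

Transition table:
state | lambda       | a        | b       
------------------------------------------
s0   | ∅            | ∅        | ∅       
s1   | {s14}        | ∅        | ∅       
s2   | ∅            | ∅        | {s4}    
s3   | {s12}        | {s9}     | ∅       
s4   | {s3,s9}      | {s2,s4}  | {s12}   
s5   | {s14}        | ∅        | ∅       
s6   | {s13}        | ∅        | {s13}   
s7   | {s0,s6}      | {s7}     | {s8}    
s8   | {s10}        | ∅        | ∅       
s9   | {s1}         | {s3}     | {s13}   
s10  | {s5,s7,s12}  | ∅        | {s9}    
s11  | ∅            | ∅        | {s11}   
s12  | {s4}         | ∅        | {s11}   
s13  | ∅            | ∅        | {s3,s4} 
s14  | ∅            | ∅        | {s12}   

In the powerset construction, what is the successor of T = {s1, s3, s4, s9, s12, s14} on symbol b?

{s1, s3, s4, s9, s11, s12, s13, s14}

s4 on b → {s12}.
s9 on b → {s13}.
s12 on b → {s11}.
s14 on b → {s12}.
No b-transition from s1, s3.
Union after reading b: {s11, s12, s13}.
Now take the lambda-closure:
From s12 via lambda: add s4.
From s4 via lambda: add s3, s9.
From s9 via lambda: add s1.
From s1 via lambda: add s14.
No new states can be added; the closed set is {s1, s3, s4, s9, s11, s12, s13, s14}.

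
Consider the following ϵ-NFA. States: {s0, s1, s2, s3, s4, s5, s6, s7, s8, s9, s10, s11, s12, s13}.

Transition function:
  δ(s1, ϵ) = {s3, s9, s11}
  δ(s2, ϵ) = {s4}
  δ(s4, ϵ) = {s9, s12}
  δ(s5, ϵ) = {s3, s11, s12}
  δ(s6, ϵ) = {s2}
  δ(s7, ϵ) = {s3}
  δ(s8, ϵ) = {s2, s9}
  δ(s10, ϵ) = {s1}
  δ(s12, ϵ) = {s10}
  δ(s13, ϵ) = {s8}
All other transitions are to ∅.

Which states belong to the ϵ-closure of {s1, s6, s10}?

Start with {s1, s6, s10}.
From s1 via ϵ: add s3, s9, s11.
From s6 via ϵ: add s2.
From s2 via ϵ: add s4.
From s4 via ϵ: add s12.
No new states can be added; the closed set is {s1, s2, s3, s4, s6, s9, s10, s11, s12}.

{s1, s2, s3, s4, s6, s9, s10, s11, s12}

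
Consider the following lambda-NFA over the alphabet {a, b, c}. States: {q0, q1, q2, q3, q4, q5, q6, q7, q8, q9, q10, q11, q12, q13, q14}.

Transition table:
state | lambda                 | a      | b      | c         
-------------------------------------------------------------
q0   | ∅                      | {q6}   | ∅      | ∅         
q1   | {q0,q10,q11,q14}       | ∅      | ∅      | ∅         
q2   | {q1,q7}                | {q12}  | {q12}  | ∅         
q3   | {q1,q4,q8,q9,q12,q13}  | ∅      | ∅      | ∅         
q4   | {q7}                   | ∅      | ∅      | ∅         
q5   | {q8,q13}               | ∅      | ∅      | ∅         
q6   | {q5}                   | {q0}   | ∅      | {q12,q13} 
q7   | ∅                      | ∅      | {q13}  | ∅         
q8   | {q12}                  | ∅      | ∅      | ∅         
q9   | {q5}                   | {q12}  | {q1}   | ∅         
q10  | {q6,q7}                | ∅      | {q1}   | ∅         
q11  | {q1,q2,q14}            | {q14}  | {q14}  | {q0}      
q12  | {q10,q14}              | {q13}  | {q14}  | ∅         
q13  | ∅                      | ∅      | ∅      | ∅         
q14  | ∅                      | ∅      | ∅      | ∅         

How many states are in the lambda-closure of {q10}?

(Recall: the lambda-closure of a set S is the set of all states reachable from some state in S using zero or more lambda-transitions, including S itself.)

8

Start with {q10}.
From q10 via lambda: add q6, q7.
From q6 via lambda: add q5.
From q5 via lambda: add q8, q13.
From q8 via lambda: add q12.
From q12 via lambda: add q14.
lambda-closure = {q5, q6, q7, q8, q10, q12, q13, q14}, which has 8 states.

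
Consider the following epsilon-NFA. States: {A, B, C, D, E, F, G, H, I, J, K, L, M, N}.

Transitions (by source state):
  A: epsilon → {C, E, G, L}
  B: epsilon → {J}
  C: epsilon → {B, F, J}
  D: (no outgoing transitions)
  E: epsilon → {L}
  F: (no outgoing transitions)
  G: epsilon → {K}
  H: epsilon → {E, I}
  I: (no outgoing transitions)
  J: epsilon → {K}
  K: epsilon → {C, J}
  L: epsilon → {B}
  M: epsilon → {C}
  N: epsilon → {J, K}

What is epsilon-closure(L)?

{B, C, F, J, K, L}

Start with {L}.
From L via epsilon: add B.
From B via epsilon: add J.
From J via epsilon: add K.
From K via epsilon: add C.
From C via epsilon: add F.
No new states can be added; the closed set is {B, C, F, J, K, L}.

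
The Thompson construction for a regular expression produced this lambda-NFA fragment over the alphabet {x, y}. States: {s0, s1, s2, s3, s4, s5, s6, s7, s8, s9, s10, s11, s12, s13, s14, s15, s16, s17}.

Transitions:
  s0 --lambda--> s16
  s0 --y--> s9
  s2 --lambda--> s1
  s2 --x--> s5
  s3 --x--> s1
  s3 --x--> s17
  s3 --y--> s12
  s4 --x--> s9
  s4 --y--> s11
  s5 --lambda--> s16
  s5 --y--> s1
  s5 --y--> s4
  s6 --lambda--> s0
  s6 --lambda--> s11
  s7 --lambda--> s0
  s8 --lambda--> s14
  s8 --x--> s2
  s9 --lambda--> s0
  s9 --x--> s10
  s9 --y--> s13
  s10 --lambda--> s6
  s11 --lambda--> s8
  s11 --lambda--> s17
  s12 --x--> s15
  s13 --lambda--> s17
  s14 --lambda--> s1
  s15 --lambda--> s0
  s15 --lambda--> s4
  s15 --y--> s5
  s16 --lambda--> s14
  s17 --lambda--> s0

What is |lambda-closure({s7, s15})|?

7

Start with {s7, s15}.
From s7 via lambda: add s0.
From s15 via lambda: add s4.
From s0 via lambda: add s16.
From s16 via lambda: add s14.
From s14 via lambda: add s1.
lambda-closure = {s0, s1, s4, s7, s14, s15, s16}, which has 7 states.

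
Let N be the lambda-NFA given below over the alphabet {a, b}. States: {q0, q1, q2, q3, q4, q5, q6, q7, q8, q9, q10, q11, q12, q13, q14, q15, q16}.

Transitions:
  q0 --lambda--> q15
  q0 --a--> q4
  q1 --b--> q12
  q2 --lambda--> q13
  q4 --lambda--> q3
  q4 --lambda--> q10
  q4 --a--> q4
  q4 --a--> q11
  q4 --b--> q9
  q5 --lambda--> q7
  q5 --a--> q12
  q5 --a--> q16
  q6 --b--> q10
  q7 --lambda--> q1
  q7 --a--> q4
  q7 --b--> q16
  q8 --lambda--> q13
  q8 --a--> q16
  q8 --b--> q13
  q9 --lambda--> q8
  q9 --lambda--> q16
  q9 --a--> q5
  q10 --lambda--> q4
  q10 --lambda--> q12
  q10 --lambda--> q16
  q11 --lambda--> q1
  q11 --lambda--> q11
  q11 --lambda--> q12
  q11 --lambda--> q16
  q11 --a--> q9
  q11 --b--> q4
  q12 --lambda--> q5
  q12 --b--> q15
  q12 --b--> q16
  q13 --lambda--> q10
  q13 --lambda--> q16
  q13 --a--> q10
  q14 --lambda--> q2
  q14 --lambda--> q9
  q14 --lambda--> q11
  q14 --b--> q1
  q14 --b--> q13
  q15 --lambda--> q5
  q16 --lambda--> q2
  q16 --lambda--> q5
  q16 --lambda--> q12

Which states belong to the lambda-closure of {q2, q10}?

Start with {q2, q10}.
From q2 via lambda: add q13.
From q10 via lambda: add q4, q12, q16.
From q4 via lambda: add q3.
From q12 via lambda: add q5.
From q5 via lambda: add q7.
From q7 via lambda: add q1.
No new states can be added; the closed set is {q1, q2, q3, q4, q5, q7, q10, q12, q13, q16}.

{q1, q2, q3, q4, q5, q7, q10, q12, q13, q16}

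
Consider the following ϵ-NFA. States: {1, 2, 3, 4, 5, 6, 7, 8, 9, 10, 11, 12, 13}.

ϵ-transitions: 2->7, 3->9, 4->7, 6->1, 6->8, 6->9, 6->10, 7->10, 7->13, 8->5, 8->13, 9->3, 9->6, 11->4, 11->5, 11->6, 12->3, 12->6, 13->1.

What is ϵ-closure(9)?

{1, 3, 5, 6, 8, 9, 10, 13}

Start with {9}.
From 9 via ϵ: add 3, 6.
From 6 via ϵ: add 1, 8, 10.
From 8 via ϵ: add 5, 13.
No new states can be added; the closed set is {1, 3, 5, 6, 8, 9, 10, 13}.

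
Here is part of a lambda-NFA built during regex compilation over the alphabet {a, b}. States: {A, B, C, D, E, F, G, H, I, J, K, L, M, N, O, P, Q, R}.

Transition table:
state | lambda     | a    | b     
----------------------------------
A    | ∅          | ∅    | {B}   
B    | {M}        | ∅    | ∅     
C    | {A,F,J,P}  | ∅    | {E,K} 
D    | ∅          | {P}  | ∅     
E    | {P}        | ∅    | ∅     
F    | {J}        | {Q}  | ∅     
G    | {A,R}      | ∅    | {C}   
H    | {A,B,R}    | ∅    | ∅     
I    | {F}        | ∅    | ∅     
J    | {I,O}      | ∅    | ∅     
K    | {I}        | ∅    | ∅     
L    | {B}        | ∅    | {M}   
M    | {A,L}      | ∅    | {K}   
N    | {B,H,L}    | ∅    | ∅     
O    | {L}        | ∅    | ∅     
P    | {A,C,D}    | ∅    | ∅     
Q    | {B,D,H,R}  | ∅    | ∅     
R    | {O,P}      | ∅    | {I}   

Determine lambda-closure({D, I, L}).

Start with {D, I, L}.
From I via lambda: add F.
From L via lambda: add B.
From B via lambda: add M.
From F via lambda: add J.
From J via lambda: add O.
From M via lambda: add A.
No new states can be added; the closed set is {A, B, D, F, I, J, L, M, O}.

{A, B, D, F, I, J, L, M, O}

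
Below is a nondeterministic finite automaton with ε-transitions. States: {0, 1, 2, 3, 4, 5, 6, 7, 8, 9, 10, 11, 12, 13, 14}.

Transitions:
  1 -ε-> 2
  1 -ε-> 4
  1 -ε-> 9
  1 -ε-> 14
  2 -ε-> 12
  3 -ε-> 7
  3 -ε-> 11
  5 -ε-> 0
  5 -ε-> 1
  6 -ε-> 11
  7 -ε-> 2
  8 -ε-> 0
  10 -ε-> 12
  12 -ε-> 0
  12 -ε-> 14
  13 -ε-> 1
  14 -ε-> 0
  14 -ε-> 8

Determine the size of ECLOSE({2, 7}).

Start with {2, 7}.
From 2 via ε: add 12.
From 12 via ε: add 0, 14.
From 14 via ε: add 8.
ε-closure = {0, 2, 7, 8, 12, 14}, which has 6 states.

6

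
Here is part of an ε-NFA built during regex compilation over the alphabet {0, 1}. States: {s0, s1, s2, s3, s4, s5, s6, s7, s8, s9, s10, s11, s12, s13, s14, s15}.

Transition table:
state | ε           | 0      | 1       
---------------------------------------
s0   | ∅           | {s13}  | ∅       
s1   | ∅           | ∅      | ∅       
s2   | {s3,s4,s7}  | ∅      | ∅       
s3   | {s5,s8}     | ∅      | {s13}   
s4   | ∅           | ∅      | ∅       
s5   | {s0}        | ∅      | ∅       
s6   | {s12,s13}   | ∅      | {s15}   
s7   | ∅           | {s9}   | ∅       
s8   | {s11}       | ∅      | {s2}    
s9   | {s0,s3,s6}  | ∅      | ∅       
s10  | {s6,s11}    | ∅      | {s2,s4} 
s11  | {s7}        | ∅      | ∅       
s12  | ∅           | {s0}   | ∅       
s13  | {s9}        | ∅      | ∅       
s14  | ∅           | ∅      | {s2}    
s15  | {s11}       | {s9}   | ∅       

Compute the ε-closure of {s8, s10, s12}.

{s0, s3, s5, s6, s7, s8, s9, s10, s11, s12, s13}

Start with {s8, s10, s12}.
From s8 via ε: add s11.
From s10 via ε: add s6.
From s6 via ε: add s13.
From s11 via ε: add s7.
From s13 via ε: add s9.
From s9 via ε: add s0, s3.
From s3 via ε: add s5.
No new states can be added; the closed set is {s0, s3, s5, s6, s7, s8, s9, s10, s11, s12, s13}.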